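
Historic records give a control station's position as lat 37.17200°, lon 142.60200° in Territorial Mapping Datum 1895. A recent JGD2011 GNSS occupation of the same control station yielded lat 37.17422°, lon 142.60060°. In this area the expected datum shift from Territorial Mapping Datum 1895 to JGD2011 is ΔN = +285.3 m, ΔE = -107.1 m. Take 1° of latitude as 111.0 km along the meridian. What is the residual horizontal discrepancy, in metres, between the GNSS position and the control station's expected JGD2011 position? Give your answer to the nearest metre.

Observed coordinate differences: Δφ = +0.00222°, Δλ = -0.00140°.
Converting to metres (1° lat = 111000 m, cos φ = 0.796825): observed ΔN = 246.4 m, observed ΔE = -123.8 m.
Subtracting the expected shift leaves a residual of 246.4 − (285.3) = -38.9 m north and -123.8 − (-107.1) = -16.7 m east.
Residual distance = √((-38.9)² + (-16.7)²) = 42.3 m.

42 m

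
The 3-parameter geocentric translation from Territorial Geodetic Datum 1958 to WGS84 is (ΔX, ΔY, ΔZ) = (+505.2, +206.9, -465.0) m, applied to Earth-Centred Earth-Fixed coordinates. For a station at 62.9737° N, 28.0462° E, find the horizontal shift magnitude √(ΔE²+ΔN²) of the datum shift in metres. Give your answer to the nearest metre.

The local east axis at (φ, λ) is (−sin λ, cos λ, 0), so ΔE = −sin(28.0462°)·505.2 + cos(28.0462°)·206.9 = -54.93 m.
The local north axis is (−sin φ cos λ, −sin φ sin λ, cos φ), giving ΔN = -397.183 − 86.658 − 211.296 = -695.14 m.
Horizontal magnitude = √(ΔE² + ΔN²) = √((-54.93)² + (-695.14)²) = 697.30 m.

697 m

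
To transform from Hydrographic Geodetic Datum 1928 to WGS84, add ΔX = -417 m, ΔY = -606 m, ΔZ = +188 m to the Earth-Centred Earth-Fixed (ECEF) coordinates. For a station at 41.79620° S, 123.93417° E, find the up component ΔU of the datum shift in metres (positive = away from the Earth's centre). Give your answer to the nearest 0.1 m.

ΔU = -326.6 m

The local up (radial) axis is (cos φ cos λ, cos φ sin λ, sin φ), giving ΔU = 173.547 − 374.837 − 125.299 = -326.59 m.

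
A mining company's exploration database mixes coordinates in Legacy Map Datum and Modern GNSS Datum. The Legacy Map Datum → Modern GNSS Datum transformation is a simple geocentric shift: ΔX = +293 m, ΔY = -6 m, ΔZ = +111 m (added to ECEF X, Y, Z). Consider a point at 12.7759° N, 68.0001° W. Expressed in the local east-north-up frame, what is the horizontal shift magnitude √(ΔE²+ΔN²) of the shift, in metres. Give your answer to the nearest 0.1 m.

281.8 m

At φ = 12.7759°, λ = -68.0001°: sin φ = 0.221138, cos φ = 0.975242, sin λ = -0.927185, cos λ = 0.374605.
ΔE = −sin λ·ΔX + cos λ·ΔY = −(-0.927185)·(293) + (0.374605)·(-6) = 269.42 m.
ΔN = −sin φ cos λ·ΔX − sin φ sin λ·ΔY + cos φ·ΔZ = −(0.221138)(0.374605)(293) − (0.221138)(-0.927185)(-6) + (0.975242)(111) = 82.75 m.
Horizontal magnitude = √(ΔE² + ΔN²) = √(269.42² + 82.75²) = 281.84 m.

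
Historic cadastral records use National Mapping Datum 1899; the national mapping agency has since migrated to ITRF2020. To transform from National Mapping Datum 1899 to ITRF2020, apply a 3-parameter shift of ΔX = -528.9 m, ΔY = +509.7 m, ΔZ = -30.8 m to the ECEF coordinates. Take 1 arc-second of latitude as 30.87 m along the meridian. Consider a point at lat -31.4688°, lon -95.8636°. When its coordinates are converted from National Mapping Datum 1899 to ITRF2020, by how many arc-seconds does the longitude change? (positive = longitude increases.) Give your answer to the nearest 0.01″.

sin φ = -0.522034, cos φ = 0.852925, sin λ = -0.994768, cos λ = -0.102161.
East component: ΔE = −sin λ·ΔX + cos λ·ΔY = −(-0.994768)(-528.9) + (-0.102161)(509.7) = -578.20 m.
1° of latitude spans 3600 × 30.87 = 111132 m; at latitude φ, 1° of longitude spans that × cos φ = 94787.2 m, so Δλ = -578.20 / 94787.2 × 3600 = -21.960″.

Δλ = -21.96″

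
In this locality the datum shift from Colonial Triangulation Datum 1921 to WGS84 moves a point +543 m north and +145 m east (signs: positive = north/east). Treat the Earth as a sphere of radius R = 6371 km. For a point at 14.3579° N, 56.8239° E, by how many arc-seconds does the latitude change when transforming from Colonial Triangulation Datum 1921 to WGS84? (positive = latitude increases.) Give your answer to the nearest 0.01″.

On a sphere of radius R, 1 rad of latitude = R, so Δφ = ΔN / R = 543.0 / 6371000 = 8.5230e-05 rad = 17.580″.

Δφ = 17.58″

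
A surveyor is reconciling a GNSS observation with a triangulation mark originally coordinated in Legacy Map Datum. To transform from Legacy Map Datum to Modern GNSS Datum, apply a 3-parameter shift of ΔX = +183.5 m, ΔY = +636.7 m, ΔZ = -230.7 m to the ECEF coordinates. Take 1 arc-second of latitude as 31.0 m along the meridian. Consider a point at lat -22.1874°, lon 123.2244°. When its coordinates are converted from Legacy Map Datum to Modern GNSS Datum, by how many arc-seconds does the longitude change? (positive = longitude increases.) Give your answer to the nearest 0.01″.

Δλ = -17.50″

sin φ = -0.377637, cos φ = 0.925954, sin λ = 0.836531, cos λ = -0.547920.
East component: ΔE = −sin λ·ΔX + cos λ·ΔY = −(0.836531)(183.5) + (-0.547920)(636.7) = -502.36 m.
1° of latitude spans 3600 × 31.00 = 111600 m; at latitude φ, 1° of longitude spans that × cos φ = 103336.4 m, so Δλ = -502.36 / 103336.4 × 3600 = -17.501″.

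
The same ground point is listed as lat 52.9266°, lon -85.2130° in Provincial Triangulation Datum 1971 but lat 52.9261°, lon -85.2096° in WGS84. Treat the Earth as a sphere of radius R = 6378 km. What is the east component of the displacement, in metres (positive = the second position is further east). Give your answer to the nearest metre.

ΔE = 228 m

Δφ = 52.9261° − 52.9266° = -0.0005°; Δλ = -85.2096° − -85.2130° = +0.0034°.
1° along a meridian = πR/180 = 111317 m.
ΔN = Δφ × 111317 = -55.7 m; ΔE = Δλ × 111317 × cos(52.9266°) = +0.0034 × 111317 × 0.602838 = 228.2 m.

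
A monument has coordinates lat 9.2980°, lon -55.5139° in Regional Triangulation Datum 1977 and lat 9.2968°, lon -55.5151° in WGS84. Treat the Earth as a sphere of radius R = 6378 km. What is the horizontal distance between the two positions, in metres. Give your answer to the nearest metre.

188 m

Δφ = 9.2968° − 9.2980° = -0.0012°; Δλ = -55.5151° − -55.5139° = -0.0012°.
1° along a meridian = πR/180 = 111317 m.
ΔN = Δφ × 111317 = -133.6 m; ΔE = Δλ × 111317 × cos(9.2980°) = -0.0012 × 111317 × 0.986861 = -131.8 m.
Distance = √(ΔE² + ΔN²) = √((-131.8)² + (-133.6)²) = 187.7 m.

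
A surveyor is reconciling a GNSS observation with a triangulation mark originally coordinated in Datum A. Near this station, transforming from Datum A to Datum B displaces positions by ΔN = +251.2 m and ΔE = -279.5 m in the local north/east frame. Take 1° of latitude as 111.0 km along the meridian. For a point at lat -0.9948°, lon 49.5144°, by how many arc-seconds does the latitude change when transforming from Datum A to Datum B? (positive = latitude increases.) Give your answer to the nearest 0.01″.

Δφ = 8.15″

1° of latitude = 111.0 km, so Δφ = 251.2 / 111000 = 0.0022631° = 8.147″.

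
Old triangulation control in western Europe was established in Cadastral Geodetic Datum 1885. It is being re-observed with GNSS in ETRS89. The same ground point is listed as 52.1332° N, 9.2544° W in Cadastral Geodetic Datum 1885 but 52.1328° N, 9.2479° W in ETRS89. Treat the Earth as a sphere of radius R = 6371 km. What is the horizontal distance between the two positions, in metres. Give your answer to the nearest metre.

446 m

Δφ = 52.1328° − 52.1332° = -0.0004°; Δλ = -9.2479° − -9.2544° = +0.0065°.
1° along a meridian = πR/180 = 111195 m.
ΔN = Δφ × 111195 = -44.5 m; ΔE = Δλ × 111195 × cos(52.1332°) = +0.0065 × 111195 × 0.613828 = 443.7 m.
Distance = √(ΔE² + ΔN²) = √(443.7² + (-44.5)²) = 445.9 m.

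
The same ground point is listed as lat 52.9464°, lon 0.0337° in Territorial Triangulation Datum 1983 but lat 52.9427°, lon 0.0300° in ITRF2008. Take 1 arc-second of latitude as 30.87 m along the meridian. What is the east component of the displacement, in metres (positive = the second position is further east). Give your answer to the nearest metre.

ΔE = -248 m

Δφ = 52.9427° − 52.9464° = -0.0037°; Δλ = 0.0300° − 0.0337° = -0.0037°.
1° of latitude = 3600 × 30.87 = 111132 m.
ΔN = Δφ × 111132 = -411.2 m; ΔE = Δλ × 111132 × cos(52.9464°) = -0.0037 × 111132 × 0.602562 = -247.8 m.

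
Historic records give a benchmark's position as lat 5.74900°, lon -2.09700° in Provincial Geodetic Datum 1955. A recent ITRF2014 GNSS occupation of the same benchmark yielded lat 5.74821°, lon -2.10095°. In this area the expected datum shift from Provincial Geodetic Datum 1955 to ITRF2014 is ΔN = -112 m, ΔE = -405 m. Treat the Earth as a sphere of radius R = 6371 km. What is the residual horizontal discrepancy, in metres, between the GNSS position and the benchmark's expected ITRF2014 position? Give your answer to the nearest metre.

40 m

Observed coordinate differences: Δφ = -0.00079°, Δλ = -0.00395°.
Converting to metres (1° lat = 111195 m, cos φ = 0.994970): observed ΔN = -87.8 m, observed ΔE = -437.0 m.
Subtracting the expected shift leaves a residual of -87.8 − (-112) = 24.2 m north and -437.0 − (-405) = -32.0 m east.
Residual distance = √(24.2² + (-32.0)²) = 40.1 m.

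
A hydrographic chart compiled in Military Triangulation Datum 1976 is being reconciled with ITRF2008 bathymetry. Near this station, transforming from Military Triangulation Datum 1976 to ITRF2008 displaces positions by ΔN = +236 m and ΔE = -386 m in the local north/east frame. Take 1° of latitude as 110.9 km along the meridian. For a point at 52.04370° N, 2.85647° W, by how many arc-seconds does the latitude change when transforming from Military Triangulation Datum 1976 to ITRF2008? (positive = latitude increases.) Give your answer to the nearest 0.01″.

1° of latitude = 110.9 km, so Δφ = 236.0 / 110900 = 0.0021280° = 7.661″.

Δφ = 7.66″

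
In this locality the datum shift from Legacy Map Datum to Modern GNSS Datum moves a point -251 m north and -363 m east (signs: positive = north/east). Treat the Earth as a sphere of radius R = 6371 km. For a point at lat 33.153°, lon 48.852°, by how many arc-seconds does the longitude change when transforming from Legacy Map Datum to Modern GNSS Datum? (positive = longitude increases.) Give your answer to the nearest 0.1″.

At latitude 33.153°, cos φ = 0.837213.
One radian of longitude at latitude φ spans R cos φ, so Δλ = ΔE / (R cos φ) = -363.0 / (6371000 × 0.837213) = -6.8055e-05 rad = -14.037″.

Δλ = -14.0″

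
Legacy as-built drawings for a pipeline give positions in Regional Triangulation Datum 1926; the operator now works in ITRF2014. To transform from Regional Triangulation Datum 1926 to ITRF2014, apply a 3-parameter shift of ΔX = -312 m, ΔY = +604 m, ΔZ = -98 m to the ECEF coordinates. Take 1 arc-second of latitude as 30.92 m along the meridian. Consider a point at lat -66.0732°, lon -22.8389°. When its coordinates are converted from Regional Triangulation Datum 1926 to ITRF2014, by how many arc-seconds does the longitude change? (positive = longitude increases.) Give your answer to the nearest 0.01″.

sin φ = -0.914064, cos φ = 0.405569, sin λ = -0.388141, cos λ = 0.921600.
East component: ΔE = −sin λ·ΔX + cos λ·ΔY = −(-0.388141)(-312) + (0.921600)(604) = 435.55 m.
1° of latitude spans 3600 × 30.92 = 111312 m; at latitude φ, 1° of longitude spans that × cos φ = 45144.7 m, so Δλ = 435.55 / 45144.7 × 3600 = 34.732″.

Δλ = 34.73″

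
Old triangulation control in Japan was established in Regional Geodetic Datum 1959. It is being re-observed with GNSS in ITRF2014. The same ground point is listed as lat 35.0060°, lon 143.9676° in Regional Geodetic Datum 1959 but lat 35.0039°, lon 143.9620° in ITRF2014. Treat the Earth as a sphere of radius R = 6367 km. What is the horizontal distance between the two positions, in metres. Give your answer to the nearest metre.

Δφ = 35.0039° − 35.0060° = -0.0021°; Δλ = 143.9620° − 143.9676° = -0.0056°.
1° along a meridian = πR/180 = 111125 m.
ΔN = Δφ × 111125 = -233.4 m; ΔE = Δλ × 111125 × cos(35.0060°) = -0.0056 × 111125 × 0.819092 = -509.7 m.
Distance = √(ΔE² + ΔN²) = √((-509.7)² + (-233.4)²) = 560.6 m.

561 m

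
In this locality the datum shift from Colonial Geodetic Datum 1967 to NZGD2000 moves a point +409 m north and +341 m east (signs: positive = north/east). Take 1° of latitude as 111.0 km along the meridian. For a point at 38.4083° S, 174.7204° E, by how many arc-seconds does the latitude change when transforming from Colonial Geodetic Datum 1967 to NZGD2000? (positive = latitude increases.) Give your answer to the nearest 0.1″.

1° of latitude = 111.0 km, so Δφ = 409.0 / 111000 = 0.0036847° = 13.265″.

Δφ = 13.3″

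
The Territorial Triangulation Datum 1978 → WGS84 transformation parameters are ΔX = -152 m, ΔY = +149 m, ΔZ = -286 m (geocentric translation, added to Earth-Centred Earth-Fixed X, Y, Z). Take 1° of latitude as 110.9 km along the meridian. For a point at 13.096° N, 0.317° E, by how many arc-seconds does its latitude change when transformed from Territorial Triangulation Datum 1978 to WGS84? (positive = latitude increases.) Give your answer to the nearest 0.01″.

sin φ = 0.226583, cos φ = 0.973992, sin λ = 0.005533, cos λ = 0.999985.
North component: ΔN = −sin φ cos λ·ΔX − sin φ sin λ·ΔY + cos φ·ΔZ = −(0.226583)(0.999985)(-152) − (0.226583)(0.005533)(149) + (0.973992)(-286) = -244.31 m.
1° of latitude spans 110900 m, so Δφ = -244.31 / 110900 × 3600 = -7.931″.

Δφ = -7.93″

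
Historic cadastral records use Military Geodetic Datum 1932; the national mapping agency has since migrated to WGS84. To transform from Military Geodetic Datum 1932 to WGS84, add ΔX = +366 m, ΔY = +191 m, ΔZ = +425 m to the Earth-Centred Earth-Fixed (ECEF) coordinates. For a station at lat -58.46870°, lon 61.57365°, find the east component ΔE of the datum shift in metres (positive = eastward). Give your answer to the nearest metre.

At φ = -58.46870°, λ = 61.57365°: sin φ = -0.852355, cos φ = 0.522964, sin λ = 0.879430, cos λ = 0.476029.
ΔE = −sin λ·ΔX + cos λ·ΔY = −(0.879430)·(366) + (0.476029)·(191) = -230.95 m.

ΔE = -231 m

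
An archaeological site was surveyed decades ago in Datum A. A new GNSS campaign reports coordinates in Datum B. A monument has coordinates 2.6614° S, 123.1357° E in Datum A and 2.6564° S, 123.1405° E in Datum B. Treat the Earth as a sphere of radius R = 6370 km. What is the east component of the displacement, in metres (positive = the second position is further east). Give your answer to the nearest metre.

Δφ = -2.6564° − -2.6614° = +0.0050°; Δλ = 123.1405° − 123.1357° = +0.0048°.
1° along a meridian = πR/180 = 111177 m.
ΔN = Δφ × 111177 = 555.9 m; ΔE = Δλ × 111177 × cos(-2.6614°) = +0.0048 × 111177 × 0.998921 = 533.1 m.

ΔE = 533 m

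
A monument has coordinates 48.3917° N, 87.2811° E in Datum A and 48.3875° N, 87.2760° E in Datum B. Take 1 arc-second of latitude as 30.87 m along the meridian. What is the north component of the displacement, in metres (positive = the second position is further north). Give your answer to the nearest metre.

ΔN = -467 m

Δφ = 48.3875° − 48.3917° = -0.0042°; Δλ = 87.2760° − 87.2811° = -0.0051°.
1° of latitude = 3600 × 30.87 = 111132 m.
ΔN = Δφ × 111132 = -466.8 m; ΔE = Δλ × 111132 × cos(48.3917°) = -0.0051 × 111132 × 0.664035 = -376.4 m.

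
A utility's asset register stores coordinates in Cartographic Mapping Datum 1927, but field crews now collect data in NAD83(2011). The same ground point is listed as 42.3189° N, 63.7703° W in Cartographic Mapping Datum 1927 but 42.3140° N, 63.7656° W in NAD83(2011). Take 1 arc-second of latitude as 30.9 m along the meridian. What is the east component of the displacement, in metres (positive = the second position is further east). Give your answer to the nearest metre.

Δφ = 42.3140° − 42.3189° = -0.0049°; Δλ = -63.7656° − -63.7703° = +0.0047°.
1° of latitude = 3600 × 30.90 = 111240 m.
ΔN = Δφ × 111240 = -545.1 m; ΔE = Δλ × 111240 × cos(42.3189°) = +0.0047 × 111240 × 0.739409 = 386.6 m.

ΔE = 387 m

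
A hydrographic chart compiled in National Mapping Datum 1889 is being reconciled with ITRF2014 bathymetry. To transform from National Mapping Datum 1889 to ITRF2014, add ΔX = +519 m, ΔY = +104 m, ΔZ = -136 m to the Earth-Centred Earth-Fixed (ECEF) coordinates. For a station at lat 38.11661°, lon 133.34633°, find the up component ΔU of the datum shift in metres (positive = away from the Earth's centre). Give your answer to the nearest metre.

ΔU = -305 m

At φ = 38.11661°, λ = 133.34633°: sin φ = 0.617264, cos φ = 0.786756, sin λ = 0.727218, cos λ = -0.686407.
ΔU = cos φ cos λ·ΔX + cos φ sin λ·ΔY + sin φ·ΔZ = (0.786756)(-0.686407)(519) + (0.786756)(0.727218)(104) + (0.617264)(-136) = -304.72 m.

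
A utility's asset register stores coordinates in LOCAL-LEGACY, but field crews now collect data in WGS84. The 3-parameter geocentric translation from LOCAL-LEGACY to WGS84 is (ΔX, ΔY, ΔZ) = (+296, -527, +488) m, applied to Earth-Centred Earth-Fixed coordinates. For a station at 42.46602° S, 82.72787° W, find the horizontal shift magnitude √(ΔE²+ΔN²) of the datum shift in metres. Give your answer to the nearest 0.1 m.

At φ = -42.46602°, λ = -82.72787°: sin φ = -0.675153, cos φ = 0.737678, sin λ = -0.991956, cos λ = 0.126582.
ΔE = −sin λ·ΔX + cos λ·ΔY = −(-0.991956)·(296) + (0.126582)·(-527) = 226.91 m.
ΔN = −sin φ cos λ·ΔX − sin φ sin λ·ΔY + cos φ·ΔZ = −(-0.675153)(0.126582)(296) − (-0.675153)(-0.991956)(-527) + (0.737678)(488) = 738.23 m.
Horizontal magnitude = √(ΔE² + ΔN²) = √(226.91² + 738.23²) = 772.31 m.

772.3 m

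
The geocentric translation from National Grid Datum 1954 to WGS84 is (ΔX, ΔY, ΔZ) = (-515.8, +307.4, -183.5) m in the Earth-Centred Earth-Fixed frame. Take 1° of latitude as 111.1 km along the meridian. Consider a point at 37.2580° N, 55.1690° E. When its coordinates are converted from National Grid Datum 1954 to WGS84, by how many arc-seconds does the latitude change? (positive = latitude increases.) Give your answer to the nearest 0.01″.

sin φ = 0.605405, cos φ = 0.795917, sin λ = 0.820840, cos λ = 0.571158.
North component: ΔN = −sin φ cos λ·ΔX − sin φ sin λ·ΔY + cos φ·ΔZ = −(0.605405)(0.571158)(-515.8) − (0.605405)(0.820840)(307.4) + (0.795917)(-183.5) = -120.46 m.
1° of latitude spans 111100 m, so Δφ = -120.46 / 111100 × 3600 = -3.903″.

Δφ = -3.90″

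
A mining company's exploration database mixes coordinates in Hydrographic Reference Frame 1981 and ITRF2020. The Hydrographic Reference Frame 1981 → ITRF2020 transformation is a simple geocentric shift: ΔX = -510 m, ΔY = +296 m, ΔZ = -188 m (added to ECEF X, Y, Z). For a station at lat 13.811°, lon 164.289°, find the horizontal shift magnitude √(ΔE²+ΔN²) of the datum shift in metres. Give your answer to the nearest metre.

351 m

At φ = 13.811°, λ = 164.289°: sin φ = 0.238720, cos φ = 0.971088, sin λ = 0.270785, cos λ = -0.962640.
ΔE = −sin λ·ΔX + cos λ·ΔY = −(0.270785)·(-510) + (-0.962640)·(296) = -146.84 m.
ΔN = −sin φ cos λ·ΔX − sin φ sin λ·ΔY + cos φ·ΔZ = −(0.238720)(-0.962640)(-510) − (0.238720)(0.270785)(296) + (0.971088)(-188) = -318.90 m.
Horizontal magnitude = √(ΔE² + ΔN²) = √((-146.84)² + (-318.90)²) = 351.08 m.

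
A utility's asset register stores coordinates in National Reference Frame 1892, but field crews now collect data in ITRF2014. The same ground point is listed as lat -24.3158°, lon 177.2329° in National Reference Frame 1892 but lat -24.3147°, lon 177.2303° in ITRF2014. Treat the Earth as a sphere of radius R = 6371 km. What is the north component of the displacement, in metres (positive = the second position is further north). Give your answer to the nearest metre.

Δφ = -24.3147° − -24.3158° = +0.0011°; Δλ = 177.2303° − 177.2329° = -0.0026°.
1° along a meridian = πR/180 = 111195 m.
ΔN = Δφ × 111195 = 122.3 m; ΔE = Δλ × 111195 × cos(-24.3158°) = -0.0026 × 111195 × 0.911290 = -263.5 m.

ΔN = 122 m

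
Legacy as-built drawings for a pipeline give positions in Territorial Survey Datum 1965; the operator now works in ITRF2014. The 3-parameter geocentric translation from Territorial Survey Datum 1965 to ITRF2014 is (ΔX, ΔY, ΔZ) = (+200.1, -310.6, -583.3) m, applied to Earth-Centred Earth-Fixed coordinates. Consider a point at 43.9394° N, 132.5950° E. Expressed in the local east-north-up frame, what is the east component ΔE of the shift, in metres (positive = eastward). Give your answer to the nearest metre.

The local east axis at (φ, λ) is (−sin λ, cos λ, 0), so ΔE = −sin(132.5950°)·200.1 + cos(132.5950°)·(-310.6) = 62.91 m.

ΔE = 63 m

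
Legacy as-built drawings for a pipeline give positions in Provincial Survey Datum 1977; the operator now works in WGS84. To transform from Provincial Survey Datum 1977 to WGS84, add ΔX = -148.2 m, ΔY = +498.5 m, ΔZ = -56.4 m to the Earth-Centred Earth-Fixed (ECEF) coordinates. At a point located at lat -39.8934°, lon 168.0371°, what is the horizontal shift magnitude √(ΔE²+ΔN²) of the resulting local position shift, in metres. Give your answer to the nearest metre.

471 m

At φ = -39.8934°, λ = 168.0371°: sin φ = -0.641361, cos φ = 0.767239, sin λ = 0.207278, cos λ = -0.978282.
ΔE = −sin λ·ΔX + cos λ·ΔY = −(0.207278)·(-148.2) + (-0.978282)·(498.5) = -456.95 m.
ΔN = −sin φ cos λ·ΔX − sin φ sin λ·ΔY + cos φ·ΔZ = −(-0.641361)(-0.978282)(-148.2) − (-0.641361)(0.207278)(498.5) + (0.767239)(-56.4) = 115.98 m.
Horizontal magnitude = √(ΔE² + ΔN²) = √((-456.95)² + 115.98²) = 471.44 m.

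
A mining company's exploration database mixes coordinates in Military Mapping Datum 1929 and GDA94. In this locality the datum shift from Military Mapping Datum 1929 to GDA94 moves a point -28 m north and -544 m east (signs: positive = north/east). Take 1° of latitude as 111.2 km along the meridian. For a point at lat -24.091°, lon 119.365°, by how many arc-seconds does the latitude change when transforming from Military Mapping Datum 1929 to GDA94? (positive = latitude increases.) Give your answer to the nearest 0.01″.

Δφ = -0.91″

1° of latitude = 111.2 km, so Δφ = -28.0 / 111200 = -0.0002518° = -0.906″.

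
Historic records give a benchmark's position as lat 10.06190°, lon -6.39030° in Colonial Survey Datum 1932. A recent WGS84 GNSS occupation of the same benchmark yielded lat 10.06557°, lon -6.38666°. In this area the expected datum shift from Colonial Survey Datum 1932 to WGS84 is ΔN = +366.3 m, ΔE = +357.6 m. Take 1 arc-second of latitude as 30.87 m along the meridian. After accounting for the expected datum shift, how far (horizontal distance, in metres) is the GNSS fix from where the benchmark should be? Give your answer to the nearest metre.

Observed coordinate differences: Δφ = +0.00367°, Δλ = +0.00364°.
Converting to metres (1° lat = 111132 m, cos φ = 0.984620): observed ΔN = 407.9 m, observed ΔE = 398.3 m.
Subtracting the expected shift leaves a residual of 407.9 − (366.3) = 41.6 m north and 398.3 − (357.6) = 40.7 m east.
Residual distance = √(41.6² + 40.7²) = 58.2 m.

58 m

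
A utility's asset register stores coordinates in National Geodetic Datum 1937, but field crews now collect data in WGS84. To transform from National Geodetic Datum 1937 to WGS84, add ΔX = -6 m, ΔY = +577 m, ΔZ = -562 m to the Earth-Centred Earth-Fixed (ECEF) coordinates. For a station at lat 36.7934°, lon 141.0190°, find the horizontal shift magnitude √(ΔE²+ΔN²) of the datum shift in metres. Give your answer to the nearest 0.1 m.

804.4 m

At φ = 36.7934°, λ = 141.0190°: sin φ = 0.598931, cos φ = 0.800800, sin λ = 0.629063, cos λ = -0.777355.
ΔE = −sin λ·ΔX + cos λ·ΔY = −(0.629063)·(-6) + (-0.777355)·(577) = -444.76 m.
ΔN = −sin φ cos λ·ΔX − sin φ sin λ·ΔY + cos φ·ΔZ = −(0.598931)(-0.777355)(-6) − (0.598931)(0.629063)(577) + (0.800800)(-562) = -670.24 m.
Horizontal magnitude = √(ΔE² + ΔN²) = √((-444.76)² + (-670.24)²) = 804.38 m.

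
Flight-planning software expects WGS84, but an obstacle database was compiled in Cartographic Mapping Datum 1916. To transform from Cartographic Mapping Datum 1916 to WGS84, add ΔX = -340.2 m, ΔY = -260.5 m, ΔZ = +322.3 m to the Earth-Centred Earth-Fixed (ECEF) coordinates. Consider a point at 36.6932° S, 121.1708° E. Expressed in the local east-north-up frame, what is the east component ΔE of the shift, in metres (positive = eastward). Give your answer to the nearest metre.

ΔE = 426 m

The local east axis at (φ, λ) is (−sin λ, cos λ, 0), so ΔE = −sin(121.1708°)·(-340.2) + cos(121.1708°)·(-260.5) = 425.92 m.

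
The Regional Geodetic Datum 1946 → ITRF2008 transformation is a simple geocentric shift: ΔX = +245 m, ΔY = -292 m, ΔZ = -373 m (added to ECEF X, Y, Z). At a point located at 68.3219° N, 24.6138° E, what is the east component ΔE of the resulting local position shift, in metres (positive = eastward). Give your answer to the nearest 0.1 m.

At φ = 68.3219°, λ = 24.6138°: sin φ = 0.929274, cos φ = 0.369392, sin λ = 0.416500, cos λ = 0.909136.
ΔE = −sin λ·ΔX + cos λ·ΔY = −(0.416500)·(245) + (0.909136)·(-292) = -367.51 m.

ΔE = -367.5 m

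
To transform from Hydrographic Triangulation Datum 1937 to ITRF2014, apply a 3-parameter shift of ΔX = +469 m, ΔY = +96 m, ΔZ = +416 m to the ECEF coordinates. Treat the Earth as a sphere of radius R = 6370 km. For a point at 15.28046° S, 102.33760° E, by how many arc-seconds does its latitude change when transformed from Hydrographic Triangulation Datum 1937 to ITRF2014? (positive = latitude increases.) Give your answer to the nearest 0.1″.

Δφ = 12.9″

sin φ = -0.263544, cos φ = 0.964647, sin λ = 0.976906, cos λ = -0.213672.
North component: ΔN = −sin φ cos λ·ΔX − sin φ sin λ·ΔY + cos φ·ΔZ = −(-0.263544)(-0.213672)(469) − (-0.263544)(0.976906)(96) + (0.964647)(416) = 399.60 m.
1° of latitude spans πR/180 = 111177 m, so Δφ = 399.60 / 111177 × 3600 = 12.939″.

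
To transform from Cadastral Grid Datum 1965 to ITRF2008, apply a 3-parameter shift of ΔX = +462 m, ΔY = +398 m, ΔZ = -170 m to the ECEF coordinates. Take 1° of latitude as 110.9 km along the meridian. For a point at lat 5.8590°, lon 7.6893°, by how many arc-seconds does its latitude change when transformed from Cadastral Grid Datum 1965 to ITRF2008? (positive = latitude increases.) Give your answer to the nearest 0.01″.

Δφ = -7.18″

sin φ = 0.102081, cos φ = 0.994776, sin λ = 0.133801, cos λ = 0.991008.
North component: ΔN = −sin φ cos λ·ΔX − sin φ sin λ·ΔY + cos φ·ΔZ = −(0.102081)(0.991008)(462) − (0.102081)(0.133801)(398) + (0.994776)(-170) = -221.29 m.
1° of latitude spans 110900 m, so Δφ = -221.29 / 110900 × 3600 = -7.183″.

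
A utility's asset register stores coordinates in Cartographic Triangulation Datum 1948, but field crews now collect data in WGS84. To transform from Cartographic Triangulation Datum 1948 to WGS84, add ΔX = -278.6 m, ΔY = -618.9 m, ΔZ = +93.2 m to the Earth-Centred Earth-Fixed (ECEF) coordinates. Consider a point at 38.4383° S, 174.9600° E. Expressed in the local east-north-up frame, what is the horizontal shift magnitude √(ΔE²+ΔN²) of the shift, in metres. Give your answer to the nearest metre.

The local east axis at (φ, λ) is (−sin λ, cos λ, 0), so ΔE = −sin(174.9600°)·(-278.6) + cos(174.9600°)·(-618.9) = 640.98 m.
The local north axis is (−sin φ cos λ, −sin φ sin λ, cos φ), giving ΔN = 172.528 − 33.801 + 73.002 = 211.73 m.
Horizontal magnitude = √(ΔE² + ΔN²) = √(640.98² + 211.73²) = 675.05 m.

675 m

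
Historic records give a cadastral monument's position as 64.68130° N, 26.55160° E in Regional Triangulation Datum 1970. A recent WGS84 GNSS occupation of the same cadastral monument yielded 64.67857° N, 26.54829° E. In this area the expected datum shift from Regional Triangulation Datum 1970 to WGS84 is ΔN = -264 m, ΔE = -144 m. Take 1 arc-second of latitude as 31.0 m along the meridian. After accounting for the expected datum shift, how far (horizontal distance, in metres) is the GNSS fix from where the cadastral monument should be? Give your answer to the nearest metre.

Observed coordinate differences: Δφ = -0.00273°, Δλ = -0.00331°.
Converting to metres (1° lat = 111600 m, cos φ = 0.427653): observed ΔN = -304.7 m, observed ΔE = -158.0 m.
Subtracting the expected shift leaves a residual of -304.7 − (-264) = -40.7 m north and -158.0 − (-144) = -14.0 m east.
Residual distance = √((-40.7)² + (-14.0)²) = 43.0 m.

43 m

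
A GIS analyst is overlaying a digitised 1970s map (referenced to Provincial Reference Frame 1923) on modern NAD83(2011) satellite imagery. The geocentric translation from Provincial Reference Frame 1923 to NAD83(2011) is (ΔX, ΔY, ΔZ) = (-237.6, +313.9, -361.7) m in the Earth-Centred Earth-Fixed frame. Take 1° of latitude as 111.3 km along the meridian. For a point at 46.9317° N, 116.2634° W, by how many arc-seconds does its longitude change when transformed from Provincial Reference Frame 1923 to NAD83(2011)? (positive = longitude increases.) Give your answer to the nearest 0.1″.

sin φ = 0.730540, cos φ = 0.682870, sin λ = -0.896769, cos λ = -0.442498.
East component: ΔE = −sin λ·ΔX + cos λ·ΔY = −(-0.896769)(-237.6) + (-0.442498)(313.9) = -351.97 m.
1° of latitude spans 111300 m; at latitude φ, 1° of longitude spans that × cos φ = 76003.4 m, so Δλ = -351.97 / 76003.4 × 3600 = -16.672″.

Δλ = -16.7″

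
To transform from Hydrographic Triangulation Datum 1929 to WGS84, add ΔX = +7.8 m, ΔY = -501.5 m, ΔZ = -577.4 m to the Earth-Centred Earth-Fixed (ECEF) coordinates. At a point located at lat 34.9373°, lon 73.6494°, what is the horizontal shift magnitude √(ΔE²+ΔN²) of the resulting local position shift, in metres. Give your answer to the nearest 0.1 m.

248.4 m

At φ = 34.9373°, λ = 73.6494°: sin φ = 0.572680, cos φ = 0.819779, sin λ = 0.959557, cos λ = 0.281514.
ΔE = −sin λ·ΔX + cos λ·ΔY = −(0.959557)·(7.8) + (0.281514)·(-501.5) = -148.66 m.
ΔN = −sin φ cos λ·ΔX − sin φ sin λ·ΔY + cos φ·ΔZ = −(0.572680)(0.281514)(7.8) − (0.572680)(0.959557)(-501.5) + (0.819779)(-577.4) = -199.01 m.
Horizontal magnitude = √(ΔE² + ΔN²) = √((-148.66)² + (-199.01)²) = 248.41 m.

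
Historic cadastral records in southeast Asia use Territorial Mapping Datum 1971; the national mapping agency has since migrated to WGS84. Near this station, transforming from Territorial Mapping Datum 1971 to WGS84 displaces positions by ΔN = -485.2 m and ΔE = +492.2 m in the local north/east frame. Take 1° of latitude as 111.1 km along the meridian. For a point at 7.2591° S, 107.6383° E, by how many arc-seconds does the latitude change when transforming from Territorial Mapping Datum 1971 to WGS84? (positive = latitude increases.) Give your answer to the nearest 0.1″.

1° of latitude = 111.1 km, so Δφ = -485.2 / 111100 = -0.0043672° = -15.722″.

Δφ = -15.7″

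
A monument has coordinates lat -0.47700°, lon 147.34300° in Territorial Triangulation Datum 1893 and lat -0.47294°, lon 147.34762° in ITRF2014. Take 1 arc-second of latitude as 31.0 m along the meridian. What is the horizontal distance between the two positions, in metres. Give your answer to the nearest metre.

686 m

Δφ = -0.47294° − -0.47700° = +0.00406°; Δλ = 147.34762° − 147.34300° = +0.00462°.
1° of latitude = 3600 × 31.00 = 111600 m.
ΔN = Δφ × 111600 = 453.1 m; ΔE = Δλ × 111600 × cos(-0.47700°) = +0.00462 × 111600 × 0.999965 = 515.6 m.
Distance = √(ΔE² + ΔN²) = √(515.6² + 453.1²) = 686.4 m.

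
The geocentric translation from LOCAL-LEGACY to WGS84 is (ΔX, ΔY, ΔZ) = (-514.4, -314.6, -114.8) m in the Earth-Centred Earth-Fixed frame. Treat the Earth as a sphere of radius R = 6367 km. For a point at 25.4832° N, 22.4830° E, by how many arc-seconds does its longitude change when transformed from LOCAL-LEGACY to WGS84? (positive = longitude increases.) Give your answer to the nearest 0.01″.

sin φ = 0.430246, cos φ = 0.902711, sin λ = 0.382409, cos λ = 0.923993.
East component: ΔE = −sin λ·ΔX + cos λ·ΔY = −(0.382409)(-514.4) + (0.923993)(-314.6) = -93.98 m.
1° of latitude spans πR/180 = 111125 m; at latitude φ, 1° of longitude spans that × cos φ = 100313.9 m, so Δλ = -93.98 / 100313.9 × 3600 = -3.373″.

Δλ = -3.37″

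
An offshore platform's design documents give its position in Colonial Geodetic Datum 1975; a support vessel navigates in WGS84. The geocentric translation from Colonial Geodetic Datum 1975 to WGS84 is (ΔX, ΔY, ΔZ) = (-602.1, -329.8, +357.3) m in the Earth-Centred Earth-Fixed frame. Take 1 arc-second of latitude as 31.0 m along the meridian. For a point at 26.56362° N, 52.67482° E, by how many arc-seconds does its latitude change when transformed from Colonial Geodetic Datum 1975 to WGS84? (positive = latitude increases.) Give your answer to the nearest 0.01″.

sin φ = 0.447191, cos φ = 0.894438, sin λ = 0.795207, cos λ = 0.606338.
North component: ΔN = −sin φ cos λ·ΔX − sin φ sin λ·ΔY + cos φ·ΔZ = −(0.447191)(0.606338)(-602.1) − (0.447191)(0.795207)(-329.8) + (0.894438)(357.3) = 600.12 m.
1° of latitude spans 3600 × 31.00 = 111600 m, so Δφ = 600.12 / 111600 × 3600 = 19.359″.

Δφ = 19.36″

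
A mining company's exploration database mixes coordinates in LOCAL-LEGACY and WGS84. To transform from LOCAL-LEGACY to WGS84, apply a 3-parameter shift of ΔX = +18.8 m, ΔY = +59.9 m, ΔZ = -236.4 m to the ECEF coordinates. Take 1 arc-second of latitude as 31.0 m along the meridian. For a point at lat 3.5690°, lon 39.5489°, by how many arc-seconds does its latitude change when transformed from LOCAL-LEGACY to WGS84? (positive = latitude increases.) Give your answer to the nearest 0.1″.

Δφ = -7.7″

sin φ = 0.062251, cos φ = 0.998061, sin λ = 0.636737, cos λ = 0.771081.
North component: ΔN = −sin φ cos λ·ΔX − sin φ sin λ·ΔY + cos φ·ΔZ = −(0.062251)(0.771081)(18.8) − (0.062251)(0.636737)(59.9) + (0.998061)(-236.4) = -239.22 m.
1° of latitude spans 3600 × 31.00 = 111600 m, so Δφ = -239.22 / 111600 × 3600 = -7.717″.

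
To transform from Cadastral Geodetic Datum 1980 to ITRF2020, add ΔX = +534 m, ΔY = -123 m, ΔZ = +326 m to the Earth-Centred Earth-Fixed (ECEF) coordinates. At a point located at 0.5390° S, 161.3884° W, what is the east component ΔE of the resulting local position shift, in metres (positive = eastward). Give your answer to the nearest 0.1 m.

The local east axis at (φ, λ) is (−sin λ, cos λ, 0), so ΔE = −sin(-161.3884°)·534 + cos(-161.3884°)·(-123) = 286.99 m.

ΔE = 287.0 m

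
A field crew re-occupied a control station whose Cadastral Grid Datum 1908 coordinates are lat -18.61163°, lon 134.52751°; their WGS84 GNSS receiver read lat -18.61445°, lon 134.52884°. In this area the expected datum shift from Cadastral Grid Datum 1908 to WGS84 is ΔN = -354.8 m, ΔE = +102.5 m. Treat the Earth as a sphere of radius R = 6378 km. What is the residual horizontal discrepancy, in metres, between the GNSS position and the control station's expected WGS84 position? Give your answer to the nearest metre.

Observed coordinate differences: Δφ = -0.00282°, Δλ = +0.00133°.
Converting to metres (1° lat = 111317 m, cos φ = 0.947704): observed ΔN = -313.9 m, observed ΔE = 140.3 m.
Subtracting the expected shift leaves a residual of -313.9 − (-354.8) = 40.9 m north and 140.3 − (102.5) = 37.8 m east.
Residual distance = √(40.9² + 37.8²) = 55.7 m.

56 m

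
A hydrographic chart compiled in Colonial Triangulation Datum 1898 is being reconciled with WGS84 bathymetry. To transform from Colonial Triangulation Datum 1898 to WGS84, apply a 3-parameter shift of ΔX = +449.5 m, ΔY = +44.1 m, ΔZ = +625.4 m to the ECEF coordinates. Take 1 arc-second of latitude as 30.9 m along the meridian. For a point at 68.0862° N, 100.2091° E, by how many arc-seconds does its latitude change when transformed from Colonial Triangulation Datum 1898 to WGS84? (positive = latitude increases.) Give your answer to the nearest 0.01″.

Δφ = 8.64″

sin φ = 0.927746, cos φ = 0.373211, sin λ = 0.984167, cos λ = -0.177241.
North component: ΔN = −sin φ cos λ·ΔX − sin φ sin λ·ΔY + cos φ·ΔZ = −(0.927746)(-0.177241)(449.5) − (0.927746)(0.984167)(44.1) + (0.373211)(625.4) = 267.05 m.
1° of latitude spans 3600 × 30.90 = 111240 m, so Δφ = 267.05 / 111240 × 3600 = 8.643″.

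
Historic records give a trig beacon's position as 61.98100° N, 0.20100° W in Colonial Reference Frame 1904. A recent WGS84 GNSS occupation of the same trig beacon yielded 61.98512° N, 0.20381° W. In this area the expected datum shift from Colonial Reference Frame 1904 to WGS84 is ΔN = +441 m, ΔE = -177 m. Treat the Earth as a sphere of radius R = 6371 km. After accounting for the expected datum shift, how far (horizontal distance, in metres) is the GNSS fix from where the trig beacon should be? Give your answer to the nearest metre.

Observed coordinate differences: Δφ = +0.00412°, Δλ = -0.00281°.
Converting to metres (1° lat = 111195 m, cos φ = 0.469764): observed ΔN = 458.1 m, observed ΔE = -146.8 m.
Subtracting the expected shift leaves a residual of 458.1 − (441) = 17.1 m north and -146.8 − (-177) = 30.2 m east.
Residual distance = √(17.1² + 30.2²) = 34.7 m.

35 m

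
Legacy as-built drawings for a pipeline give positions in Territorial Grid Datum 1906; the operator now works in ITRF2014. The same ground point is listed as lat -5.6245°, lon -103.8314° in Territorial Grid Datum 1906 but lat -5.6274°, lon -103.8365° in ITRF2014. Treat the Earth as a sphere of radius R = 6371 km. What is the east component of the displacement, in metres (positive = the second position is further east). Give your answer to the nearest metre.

ΔE = -564 m

Δφ = -5.6274° − -5.6245° = -0.0029°; Δλ = -103.8365° − -103.8314° = -0.0051°.
1° along a meridian = πR/180 = 111195 m.
ΔN = Δφ × 111195 = -322.5 m; ΔE = Δλ × 111195 × cos(-5.6245°) = -0.0051 × 111195 × 0.995186 = -564.4 m.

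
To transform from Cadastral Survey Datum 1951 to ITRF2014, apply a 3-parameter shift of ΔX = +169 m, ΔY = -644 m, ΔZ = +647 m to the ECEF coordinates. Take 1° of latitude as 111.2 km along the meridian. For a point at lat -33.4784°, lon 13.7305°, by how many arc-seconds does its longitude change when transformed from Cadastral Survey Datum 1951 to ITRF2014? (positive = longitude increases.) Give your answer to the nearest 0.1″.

Δλ = -25.8″

sin φ = -0.551623, cos φ = 0.834094, sin λ = 0.237355, cos λ = 0.971423.
East component: ΔE = −sin λ·ΔX + cos λ·ΔY = −(0.237355)(169) + (0.971423)(-644) = -665.71 m.
1° of latitude spans 111200 m; at latitude φ, 1° of longitude spans that × cos φ = 92751.2 m, so Δλ = -665.71 / 92751.2 × 3600 = -25.839″.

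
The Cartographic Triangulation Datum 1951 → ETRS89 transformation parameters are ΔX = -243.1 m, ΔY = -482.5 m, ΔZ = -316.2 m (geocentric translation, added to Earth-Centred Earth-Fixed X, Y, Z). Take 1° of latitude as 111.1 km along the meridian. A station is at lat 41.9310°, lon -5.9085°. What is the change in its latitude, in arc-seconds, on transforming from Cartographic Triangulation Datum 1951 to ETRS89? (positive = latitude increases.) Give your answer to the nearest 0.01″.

Δφ = -3.46″

sin φ = 0.668235, cos φ = 0.743950, sin λ = -0.102940, cos λ = 0.994688.
North component: ΔN = −sin φ cos λ·ΔX − sin φ sin λ·ΔY + cos φ·ΔZ = −(0.668235)(0.994688)(-243.1) − (0.668235)(-0.102940)(-482.5) + (0.743950)(-316.2) = -106.84 m.
1° of latitude spans 111100 m, so Δφ = -106.84 / 111100 × 3600 = -3.462″.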